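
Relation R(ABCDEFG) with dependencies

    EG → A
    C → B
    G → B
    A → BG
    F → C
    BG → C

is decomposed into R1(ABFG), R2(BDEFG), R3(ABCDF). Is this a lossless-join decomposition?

No

Chase test. Columns are ABCDEFG; row i has aⱼ where attribute j ∈ Ri, else bᵢⱼ.
Initial tableau (one row per fragment):
  row 1: a1 a2 b13 b14 b15 a6 a7
  row 2: b21 a2 b23 a4 a5 a6 a7
  row 3: a1 a2 a3 a4 b35 a6 b37
Rows 1 and 3 agree on A; apply A→BG and equate their BG entries.
Rows 1 and 2 agree on F; apply F→C and equate their C entries.
Rows 1 and 3 agree on F; apply F→C and equate their C entries.
No row becomes fully distinguished — the join is lossy.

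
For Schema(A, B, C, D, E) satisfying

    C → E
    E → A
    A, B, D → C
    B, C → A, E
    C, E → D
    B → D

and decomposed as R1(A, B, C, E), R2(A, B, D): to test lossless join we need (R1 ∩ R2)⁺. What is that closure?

R1 ∩ R2 = {A, B}.
B → D applies, adding D
A, B, D → C applies, adding C
B, C → A, E applies, adding E
Closure: {A, B, C, D, E}.

A, B, C, D, E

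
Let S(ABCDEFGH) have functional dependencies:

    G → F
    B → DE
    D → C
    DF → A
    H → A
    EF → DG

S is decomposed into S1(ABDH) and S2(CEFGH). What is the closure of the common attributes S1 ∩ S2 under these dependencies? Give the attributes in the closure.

S1 ∩ S2 = {H}.
H → A applies, adding A
Closure: {AH}.

AH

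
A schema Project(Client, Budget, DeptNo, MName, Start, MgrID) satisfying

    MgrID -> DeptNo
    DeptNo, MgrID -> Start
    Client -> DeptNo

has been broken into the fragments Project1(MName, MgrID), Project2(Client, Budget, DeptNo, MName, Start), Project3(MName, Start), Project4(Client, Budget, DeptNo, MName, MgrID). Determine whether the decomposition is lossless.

No

Chase test. Columns are Client, Budget, DeptNo, MName, Start, MgrID; row i has aⱼ where attribute j ∈ Projecti, else bᵢⱼ.
Initial tableau (one row per fragment):
  row 1: b11 b12 b13 a4 b15 a6
  row 2: a1 a2 a3 a4 a5 b26
  row 3: b31 b32 b33 a4 a5 b36
  row 4: a1 a2 a3 a4 b45 a6
Rows 1 and 4 agree on MgrID; apply MgrID→DeptNo and equate their DeptNo entries.
Rows 1 and 4 agree on DeptNo, MgrID; apply DeptNo, MgrID→Start and equate their Start entries.
No row becomes fully distinguished — the join is lossy.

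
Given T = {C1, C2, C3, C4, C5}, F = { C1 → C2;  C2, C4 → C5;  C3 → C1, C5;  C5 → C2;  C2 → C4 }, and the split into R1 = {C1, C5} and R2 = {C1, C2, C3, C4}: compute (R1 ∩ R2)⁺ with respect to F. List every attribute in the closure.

C1, C2, C4, C5

R1 ∩ R2 = {C1}.
C1 → C2 applies, adding C2
C2 → C4 applies, adding C4
C2, C4 → C5 applies, adding C5
Closure: {C1, C2, C4, C5}.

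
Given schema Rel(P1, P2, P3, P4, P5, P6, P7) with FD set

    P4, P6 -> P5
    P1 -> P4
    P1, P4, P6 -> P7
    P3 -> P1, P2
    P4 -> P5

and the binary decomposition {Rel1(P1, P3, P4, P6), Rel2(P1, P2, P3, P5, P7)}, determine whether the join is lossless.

Common attributes: Rel1 ∩ Rel2 = {P1, P3}.
Closure of {P1, P3}: P1 → P4 applies, adding P4; P3 → P1, P2 applies, adding P2; P4 → P5 applies, adding P5. So (P1, P3)⁺ = {P1, P2, P3, P4, P5}.
The closure contains neither all of Rel1 = {P1, P3, P4, P6} nor all of Rel2 = {P1, P2, P3, P5, P7}, so the common attributes are not a superkey of either fragment. The join is lossy.

No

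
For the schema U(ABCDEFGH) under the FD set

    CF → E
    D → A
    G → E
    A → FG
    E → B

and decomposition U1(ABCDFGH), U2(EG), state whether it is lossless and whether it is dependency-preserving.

lossless but not dependency-preserving

Lossless test: (G)⁺ = {BEG}, which contains all of one fragment — lossless.
Dependency preservation: the restricted closure of {CF} across the fragments never reaches {E}, so CF → E cannot be enforced without a join — not preserved.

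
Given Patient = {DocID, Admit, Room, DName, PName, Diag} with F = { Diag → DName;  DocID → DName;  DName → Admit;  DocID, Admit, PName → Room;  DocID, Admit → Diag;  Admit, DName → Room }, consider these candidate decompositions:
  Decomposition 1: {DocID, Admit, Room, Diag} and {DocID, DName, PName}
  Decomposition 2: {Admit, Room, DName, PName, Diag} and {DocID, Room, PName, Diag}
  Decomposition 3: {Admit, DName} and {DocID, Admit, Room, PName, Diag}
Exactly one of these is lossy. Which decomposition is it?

Decomposition 3

Decomposition 1: common = {DocID}, closure = {DocID, Admit, Room, DName, Diag} → lossless.
Decomposition 2: common = {Room, PName, Diag}, closure = {Admit, Room, DName, PName, Diag} → lossless.
Decomposition 3: common = {Admit}, closure = {Admit} → lossy.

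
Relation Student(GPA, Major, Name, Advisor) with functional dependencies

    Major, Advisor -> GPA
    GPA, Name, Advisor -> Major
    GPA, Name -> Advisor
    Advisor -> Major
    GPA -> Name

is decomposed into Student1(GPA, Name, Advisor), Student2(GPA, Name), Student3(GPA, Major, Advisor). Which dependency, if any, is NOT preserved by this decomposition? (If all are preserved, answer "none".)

Major, Advisor → GPA lies within Student3.
GPA, Name, Advisor → Major: restricted closure across fragments reaches Major.
GPA, Name → Advisor lies within Student1.
Advisor → Major lies within Student3.
GPA → Name lies within Student1.
Every dependency is enforceable on the fragments, so the decomposition is dependency-preserving.

none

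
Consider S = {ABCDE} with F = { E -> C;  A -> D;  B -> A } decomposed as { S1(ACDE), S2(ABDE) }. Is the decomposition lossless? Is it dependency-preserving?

Lossless test: (ADE)⁺ = {ACDE}, which contains all of one fragment — lossless.
Dependency preservation: every FD's attributes lie within a single fragment, so each can be enforced locally — preserved.

lossless and dependency-preserving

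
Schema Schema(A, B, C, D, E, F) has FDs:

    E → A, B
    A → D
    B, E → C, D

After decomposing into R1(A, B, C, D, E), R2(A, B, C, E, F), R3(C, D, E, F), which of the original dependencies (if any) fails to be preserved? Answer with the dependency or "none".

E → A, B lies within R1.
A → D lies within R1.
B, E → C, D lies within R1.
Every dependency is enforceable on the fragments, so the decomposition is dependency-preserving.

none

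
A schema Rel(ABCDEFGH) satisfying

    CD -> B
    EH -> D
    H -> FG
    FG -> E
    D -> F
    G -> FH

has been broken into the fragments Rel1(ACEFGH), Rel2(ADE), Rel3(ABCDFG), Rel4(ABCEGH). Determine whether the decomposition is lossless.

Chase test. Columns are ABCDEFGH; row i has aⱼ where attribute j ∈ Reli, else bᵢⱼ.
Initial tableau (one row per fragment):
  row 1: a1 b12 a3 b14 a5 a6 a7 a8
  row 2: a1 b22 b23 a4 a5 b26 b27 b28
  row 3: a1 a2 a3 a4 b35 a6 a7 b38
  row 4: a1 a2 a3 b44 a5 b46 a7 a8
Rows 1 and 4 agree on EH; apply EH→D and equate their D entries.
Rows 1 and 4 agree on H; apply H→FG and equate their FG entries.
Rows 1 and 3 agree on FG; apply FG→E and equate their E entries.
Rows 2 and 3 agree on D; apply D→F and equate their F entries.
Rows 1 and 3 agree on G; apply G→FH and equate their FH entries.
Rows 1 and 4 agree on CD; apply CD→B and equate their B entries.
Rows 1 and 3 agree on EH; apply EH→D and equate their D entries.
Row 1 is now all distinguished symbols — the join is lossless.

Yes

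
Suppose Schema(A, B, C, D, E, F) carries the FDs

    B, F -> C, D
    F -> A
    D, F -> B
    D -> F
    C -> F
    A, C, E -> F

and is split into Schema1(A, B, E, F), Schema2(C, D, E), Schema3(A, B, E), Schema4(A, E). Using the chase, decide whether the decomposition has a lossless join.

Chase test. Columns are A, B, C, D, E, F; row i has aⱼ where attribute j ∈ Schemai, else bᵢⱼ.
Initial tableau (one row per fragment):
  row 1: a1 a2 b13 b14 a5 a6
  row 2: b21 b22 a3 a4 a5 b26
  row 3: a1 a2 b33 b34 a5 b36
  row 4: a1 b42 b43 b44 a5 b46
No row becomes fully distinguished — the join is lossy.

No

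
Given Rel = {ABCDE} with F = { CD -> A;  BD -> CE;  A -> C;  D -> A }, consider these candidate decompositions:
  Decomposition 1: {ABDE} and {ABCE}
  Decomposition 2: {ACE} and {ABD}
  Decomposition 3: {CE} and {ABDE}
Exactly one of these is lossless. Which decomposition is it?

Decomposition 1: common = {ABE}, closure = {ABCE} → lossless.
Decomposition 2: common = {A}, closure = {AC} → lossy.
Decomposition 3: common = {E}, closure = {E} → lossy.

Decomposition 1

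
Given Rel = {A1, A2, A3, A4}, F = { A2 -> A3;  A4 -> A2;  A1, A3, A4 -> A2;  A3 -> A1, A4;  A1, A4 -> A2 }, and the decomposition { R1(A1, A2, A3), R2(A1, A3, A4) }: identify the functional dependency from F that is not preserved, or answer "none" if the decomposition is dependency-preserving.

none

A2 → A3 lies within R1.
A4 → A2: restricted closure across fragments reaches A2.
A1, A3, A4 → A2: restricted closure across fragments reaches A2.
A3 → A1, A4 lies within R2.
A1, A4 → A2: restricted closure across fragments reaches A2.
Every dependency is enforceable on the fragments, so the decomposition is dependency-preserving.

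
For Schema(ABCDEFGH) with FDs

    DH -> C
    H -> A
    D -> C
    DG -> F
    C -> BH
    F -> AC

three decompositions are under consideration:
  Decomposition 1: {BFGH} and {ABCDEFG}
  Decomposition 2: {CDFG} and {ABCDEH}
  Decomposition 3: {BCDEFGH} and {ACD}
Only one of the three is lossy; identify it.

Decomposition 2

Decomposition 1: common = {BFG}, closure = {ABCFGH} → lossless.
Decomposition 2: common = {CD}, closure = {ABCDH} → lossy.
Decomposition 3: common = {CD}, closure = {ABCDH} → lossless.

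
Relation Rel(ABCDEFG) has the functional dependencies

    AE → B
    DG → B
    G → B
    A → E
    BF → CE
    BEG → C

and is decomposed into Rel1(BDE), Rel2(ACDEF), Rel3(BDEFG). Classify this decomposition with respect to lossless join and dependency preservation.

lossy and not dependency-preserving

Lossless test (chase): applying each FD to every pair of rows produces no changes in the tableau, so no row becomes fully distinguished — the join is lossy.
Dependency preservation: the restricted closure of {AE} across the fragments never reaches {B}, so AE → B cannot be enforced without a join — not preserved.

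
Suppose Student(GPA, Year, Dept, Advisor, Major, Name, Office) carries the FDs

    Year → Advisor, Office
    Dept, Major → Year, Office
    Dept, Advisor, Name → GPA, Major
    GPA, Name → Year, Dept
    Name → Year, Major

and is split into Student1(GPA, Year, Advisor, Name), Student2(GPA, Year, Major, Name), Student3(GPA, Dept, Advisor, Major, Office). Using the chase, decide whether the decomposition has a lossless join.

Chase test. Columns are GPA, Year, Dept, Advisor, Major, Name, Office; row i has aⱼ where attribute j ∈ Studenti, else bᵢⱼ.
Initial tableau (one row per fragment):
  row 1: a1 a2 b13 a4 b15 a6 b17
  row 2: a1 a2 b23 b24 a5 a6 b27
  row 3: a1 b32 a3 a4 a5 b36 a7
Rows 1 and 2 agree on Year; apply Year→Advisor, Office and equate their Advisor, Office entries.
Rows 1 and 2 agree on GPA, Name; apply GPA, Name→Year, Dept and equate their Year, Dept entries.
Rows 1 and 2 agree on Name; apply Name→Year, Major and equate their Year, Major entries.
No row becomes fully distinguished — the join is lossy.

No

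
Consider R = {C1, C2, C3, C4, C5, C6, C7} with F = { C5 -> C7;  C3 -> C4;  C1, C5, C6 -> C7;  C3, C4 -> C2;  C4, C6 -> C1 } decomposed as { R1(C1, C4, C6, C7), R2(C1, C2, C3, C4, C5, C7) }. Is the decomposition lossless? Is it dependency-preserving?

lossy but dependency-preserving

Lossless test: (C1, C4, C7)⁺ = {C1, C4, C7}, which is a superkey of neither fragment — lossy.
Dependency preservation: C1, C5, C6 → C7 is not contained in any single fragment, but the restricted closure of its left-hand side across the fragments still reaches the right-hand side; the remaining FDs each lie inside some fragment. All dependencies are preserved.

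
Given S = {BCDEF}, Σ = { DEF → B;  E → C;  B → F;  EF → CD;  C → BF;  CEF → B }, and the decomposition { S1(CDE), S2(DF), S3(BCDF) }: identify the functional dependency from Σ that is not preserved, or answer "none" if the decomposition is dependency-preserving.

none

DEF → B: restricted closure across fragments reaches B.
E → C lies within S1.
B → F lies within S3.
EF → CD: restricted closure across fragments reaches CD.
C → BF lies within S3.
CEF → B: restricted closure across fragments reaches B.
Every dependency is enforceable on the fragments, so the decomposition is dependency-preserving.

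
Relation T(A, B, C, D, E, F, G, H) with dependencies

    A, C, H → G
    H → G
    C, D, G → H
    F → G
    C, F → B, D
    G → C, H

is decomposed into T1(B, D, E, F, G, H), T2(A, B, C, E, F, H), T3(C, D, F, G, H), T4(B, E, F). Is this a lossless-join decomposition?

Yes

Chase test. Columns are A, B, C, D, E, F, G, H; row i has aⱼ where attribute j ∈ Ti, else bᵢⱼ.
Initial tableau (one row per fragment):
  row 1: b11 a2 b13 a4 a5 a6 a7 a8
  row 2: a1 a2 a3 b24 a5 a6 b27 a8
  row 3: b31 b32 a3 a4 b35 a6 a7 a8
  row 4: b41 a2 b43 b44 a5 a6 b47 b48
Rows 1 and 2 agree on H; apply H→G and equate their G entries.
Rows 1 and 4 agree on F; apply F→G and equate their G entries.
Rows 2 and 3 agree on C, F; apply C, F→B, D and equate their B, D entries.
Rows 1 and 2 agree on G; apply G→C, H and equate their C, H entries.
Rows 1 and 4 agree on G; apply G→C, H and equate their C, H entries.
Rows 1 and 4 agree on C, F; apply C, F→B, D and equate their B, D entries.
Row 2 is now all distinguished symbols — the join is lossless.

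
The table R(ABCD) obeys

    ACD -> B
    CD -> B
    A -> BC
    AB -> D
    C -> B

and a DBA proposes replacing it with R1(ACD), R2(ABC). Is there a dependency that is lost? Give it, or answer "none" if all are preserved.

ACD → B: restricted closure across fragments reaches B.
CD → B: restricted closure across fragments reaches B.
A → BC lies within R2.
AB → D: restricted closure across fragments reaches D.
C → B lies within R2.
Every dependency is enforceable on the fragments, so the decomposition is dependency-preserving.

none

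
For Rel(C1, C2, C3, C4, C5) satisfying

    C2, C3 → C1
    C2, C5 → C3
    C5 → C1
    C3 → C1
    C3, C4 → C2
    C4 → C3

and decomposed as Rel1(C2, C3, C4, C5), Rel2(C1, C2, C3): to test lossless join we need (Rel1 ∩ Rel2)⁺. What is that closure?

C1, C2, C3

Rel1 ∩ Rel2 = {C2, C3}.
C2, C3 → C1 applies, adding C1
Closure: {C1, C2, C3}.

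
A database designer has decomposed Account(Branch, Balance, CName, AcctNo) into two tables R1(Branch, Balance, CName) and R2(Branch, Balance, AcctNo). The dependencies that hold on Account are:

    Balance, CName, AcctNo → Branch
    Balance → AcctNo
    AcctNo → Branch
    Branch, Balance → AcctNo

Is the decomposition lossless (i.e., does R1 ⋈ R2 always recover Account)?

Yes

Common attributes: R1 ∩ R2 = {Branch, Balance}.
Closure of {Branch, Balance}: Balance → AcctNo applies, adding AcctNo. So (Branch, Balance)⁺ = {Branch, Balance, AcctNo}.
This closure contains every attribute of R2, so R1 ∩ R2 → R2. The join is lossless.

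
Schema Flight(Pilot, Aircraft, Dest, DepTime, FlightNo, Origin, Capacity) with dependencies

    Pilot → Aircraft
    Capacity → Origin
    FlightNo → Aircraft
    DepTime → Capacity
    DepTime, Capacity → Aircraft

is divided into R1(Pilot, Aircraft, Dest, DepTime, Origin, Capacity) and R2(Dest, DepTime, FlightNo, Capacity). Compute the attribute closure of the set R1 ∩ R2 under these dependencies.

Aircraft, Dest, DepTime, Origin, Capacity

R1 ∩ R2 = {Dest, DepTime, Capacity}.
Capacity → Origin applies, adding Origin
DepTime, Capacity → Aircraft applies, adding Aircraft
Closure: {Aircraft, Dest, DepTime, Origin, Capacity}.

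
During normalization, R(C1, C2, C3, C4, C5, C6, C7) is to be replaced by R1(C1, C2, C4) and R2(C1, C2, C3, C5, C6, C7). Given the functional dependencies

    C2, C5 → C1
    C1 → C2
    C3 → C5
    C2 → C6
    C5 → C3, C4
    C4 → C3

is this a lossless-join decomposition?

Common attributes: R1 ∩ R2 = {C1, C2}.
Closure of {C1, C2}: C2 → C6 applies, adding C6. So (C1, C2)⁺ = {C1, C2, C6}.
The closure contains neither all of R1 = {C1, C2, C4} nor all of R2 = {C1, C2, C3, C5, C6, C7}, so the common attributes are not a superkey of either fragment. The join is lossy.

No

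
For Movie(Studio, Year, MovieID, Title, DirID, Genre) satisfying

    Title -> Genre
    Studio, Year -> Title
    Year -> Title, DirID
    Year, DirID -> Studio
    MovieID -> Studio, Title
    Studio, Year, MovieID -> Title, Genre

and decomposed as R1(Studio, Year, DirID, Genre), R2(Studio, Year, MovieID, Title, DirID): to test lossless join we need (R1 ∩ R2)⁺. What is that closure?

Studio, Year, Title, DirID, Genre

R1 ∩ R2 = {Studio, Year, DirID}.
Studio, Year → Title applies, adding Title
Title → Genre applies, adding Genre
Closure: {Studio, Year, Title, DirID, Genre}.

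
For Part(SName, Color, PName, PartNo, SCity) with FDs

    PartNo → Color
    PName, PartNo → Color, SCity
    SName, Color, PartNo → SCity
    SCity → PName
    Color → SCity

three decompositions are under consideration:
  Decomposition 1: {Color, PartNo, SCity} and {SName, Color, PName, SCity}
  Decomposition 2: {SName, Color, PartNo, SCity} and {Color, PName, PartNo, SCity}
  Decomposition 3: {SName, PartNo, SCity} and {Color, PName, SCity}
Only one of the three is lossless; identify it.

Decomposition 2

Decomposition 1: common = {Color, SCity}, closure = {Color, PName, SCity} → lossy.
Decomposition 2: common = {Color, PartNo, SCity}, closure = {Color, PName, PartNo, SCity} → lossless.
Decomposition 3: common = {SCity}, closure = {PName, SCity} → lossy.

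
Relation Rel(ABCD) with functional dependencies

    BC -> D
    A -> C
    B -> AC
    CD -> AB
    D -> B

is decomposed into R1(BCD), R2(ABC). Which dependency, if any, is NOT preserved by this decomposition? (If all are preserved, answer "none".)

none

BC → D lies within R1.
A → C lies within R2.
B → AC lies within R2.
CD → AB: restricted closure across fragments reaches AB.
D → B lies within R1.
Every dependency is enforceable on the fragments, so the decomposition is dependency-preserving.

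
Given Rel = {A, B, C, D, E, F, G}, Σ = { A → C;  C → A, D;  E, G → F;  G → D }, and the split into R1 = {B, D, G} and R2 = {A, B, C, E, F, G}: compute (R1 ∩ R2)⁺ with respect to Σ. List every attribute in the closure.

B, D, G

R1 ∩ R2 = {B, G}.
G → D applies, adding D
Closure: {B, D, G}.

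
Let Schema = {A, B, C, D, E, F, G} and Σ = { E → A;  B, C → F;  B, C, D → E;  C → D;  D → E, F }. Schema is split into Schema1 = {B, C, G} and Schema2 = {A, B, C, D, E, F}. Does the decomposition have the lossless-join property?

Yes

Common attributes: Schema1 ∩ Schema2 = {B, C}.
Closure of {B, C}: B, C → F applies, adding F; C → D applies, adding D; D → E, F applies, adding E; E → A applies, adding A. So (B, C)⁺ = {A, B, C, D, E, F}.
This closure contains every attribute of Schema2, so Schema1 ∩ Schema2 → Schema2. The join is lossless.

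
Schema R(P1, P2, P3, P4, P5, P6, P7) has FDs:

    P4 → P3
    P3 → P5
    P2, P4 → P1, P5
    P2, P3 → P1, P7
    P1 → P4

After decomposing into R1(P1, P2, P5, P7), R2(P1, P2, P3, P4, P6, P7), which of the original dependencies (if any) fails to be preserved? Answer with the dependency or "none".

P3 → P5

Check P3 → P5: no single fragment contains all of {P3, P5}, and the restricted closure of {P3} across the fragments never reaches {P5}.
P4 → P3 is preserved.
P2, P4 → P1, P5 is preserved.
P2, P3 → P1, P7 is preserved.
P1 → P4 is preserved.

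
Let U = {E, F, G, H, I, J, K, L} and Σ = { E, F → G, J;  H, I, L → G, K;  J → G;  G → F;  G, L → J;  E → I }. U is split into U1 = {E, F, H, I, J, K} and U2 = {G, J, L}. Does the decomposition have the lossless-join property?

No

Common attributes: U1 ∩ U2 = {J}.
Closure of {J}: J → G applies, adding G; G → F applies, adding F. So (J)⁺ = {F, G, J}.
The closure contains neither all of U1 = {E, F, H, I, J, K} nor all of U2 = {G, J, L}, so the common attributes are not a superkey of either fragment. The join is lossy.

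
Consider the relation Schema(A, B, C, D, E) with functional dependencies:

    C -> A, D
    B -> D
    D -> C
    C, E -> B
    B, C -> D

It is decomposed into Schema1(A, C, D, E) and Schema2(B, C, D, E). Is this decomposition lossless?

Yes

Common attributes: Schema1 ∩ Schema2 = {C, D, E}.
Closure of {C, D, E}: C → A, D applies, adding A; C, E → B applies, adding B. So (C, D, E)⁺ = {A, B, C, D, E}.
This closure contains every attribute of Schema1, so Schema1 ∩ Schema2 → Schema1. The join is lossless.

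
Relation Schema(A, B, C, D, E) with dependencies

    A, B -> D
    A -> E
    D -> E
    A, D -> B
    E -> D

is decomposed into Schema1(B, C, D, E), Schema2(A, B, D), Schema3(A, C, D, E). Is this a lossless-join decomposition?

Chase test. Columns are A, B, C, D, E; row i has aⱼ where attribute j ∈ Schemai, else bᵢⱼ.
Initial tableau (one row per fragment):
  row 1: b11 a2 a3 a4 a5
  row 2: a1 a2 b23 a4 b25
  row 3: a1 b32 a3 a4 a5
Rows 2 and 3 agree on A; apply A→E and equate their E entries.
Rows 2 and 3 agree on A, D; apply A, D→B and equate their B entries.
Row 3 is now all distinguished symbols — the join is lossless.

Yes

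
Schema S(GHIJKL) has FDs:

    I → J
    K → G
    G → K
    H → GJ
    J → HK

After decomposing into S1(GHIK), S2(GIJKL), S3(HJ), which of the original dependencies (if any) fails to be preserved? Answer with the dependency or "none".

none

I → J lies within S2.
K → G lies within S1.
G → K lies within S1.
H → GJ: restricted closure across fragments reaches GJ.
J → HK: restricted closure across fragments reaches HK.
Every dependency is enforceable on the fragments, so the decomposition is dependency-preserving.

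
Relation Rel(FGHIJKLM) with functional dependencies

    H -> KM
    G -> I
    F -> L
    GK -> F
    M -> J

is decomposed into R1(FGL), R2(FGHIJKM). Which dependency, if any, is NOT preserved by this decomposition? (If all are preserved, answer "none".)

none

H → KM lies within R2.
G → I lies within R2.
F → L lies within R1.
GK → F lies within R2.
M → J lies within R2.
Every dependency is enforceable on the fragments, so the decomposition is dependency-preserving.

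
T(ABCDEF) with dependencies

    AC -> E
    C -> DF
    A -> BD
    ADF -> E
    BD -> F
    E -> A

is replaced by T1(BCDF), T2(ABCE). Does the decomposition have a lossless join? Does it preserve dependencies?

Lossless test: (BC)⁺ = {BCDF}, which contains all of one fragment — lossless.
Dependency preservation: the restricted closure of {A} across the fragments never reaches {BD}, so A → BD cannot be enforced without a join — not preserved.

lossless but not dependency-preserving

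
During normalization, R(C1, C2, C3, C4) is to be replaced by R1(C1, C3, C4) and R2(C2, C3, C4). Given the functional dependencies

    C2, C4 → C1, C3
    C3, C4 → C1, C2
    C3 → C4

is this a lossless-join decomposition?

Yes

Common attributes: R1 ∩ R2 = {C3, C4}.
Closure of {C3, C4}: C3, C4 → C1, C2 applies, adding C1, C2. So (C3, C4)⁺ = {C1, C2, C3, C4}.
This closure contains every attribute of R1, so R1 ∩ R2 → R1. The join is lossless.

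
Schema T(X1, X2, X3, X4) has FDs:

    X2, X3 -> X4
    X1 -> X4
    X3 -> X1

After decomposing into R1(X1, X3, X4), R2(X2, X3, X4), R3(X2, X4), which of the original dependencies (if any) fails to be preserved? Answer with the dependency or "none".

none

X2, X3 → X4 lies within R2.
X1 → X4 lies within R1.
X3 → X1 lies within R1.
Every dependency is enforceable on the fragments, so the decomposition is dependency-preserving.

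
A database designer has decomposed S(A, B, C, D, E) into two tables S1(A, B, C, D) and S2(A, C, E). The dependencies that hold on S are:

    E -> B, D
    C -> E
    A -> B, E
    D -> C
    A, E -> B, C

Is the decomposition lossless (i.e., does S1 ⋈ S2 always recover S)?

Yes

Common attributes: S1 ∩ S2 = {A, C}.
Closure of {A, C}: C → E applies, adding E; A → B, E applies, adding B; E → B, D applies, adding D. So (A, C)⁺ = {A, B, C, D, E}.
This closure contains every attribute of S1, so S1 ∩ S2 → S1. The join is lossless.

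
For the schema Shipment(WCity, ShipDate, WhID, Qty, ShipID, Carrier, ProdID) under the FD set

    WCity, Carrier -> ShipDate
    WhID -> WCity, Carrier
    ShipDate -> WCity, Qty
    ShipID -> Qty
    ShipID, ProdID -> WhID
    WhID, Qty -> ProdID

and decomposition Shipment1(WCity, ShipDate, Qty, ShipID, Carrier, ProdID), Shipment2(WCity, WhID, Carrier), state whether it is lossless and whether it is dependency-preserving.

lossy and not dependency-preserving

Lossless test: (WCity, Carrier)⁺ = {WCity, ShipDate, Qty, Carrier}, which is a superkey of neither fragment — lossy.
Dependency preservation: the restricted closure of {ShipID, ProdID} across the fragments never reaches {WhID}, so ShipID, ProdID → WhID cannot be enforced without a join — not preserved.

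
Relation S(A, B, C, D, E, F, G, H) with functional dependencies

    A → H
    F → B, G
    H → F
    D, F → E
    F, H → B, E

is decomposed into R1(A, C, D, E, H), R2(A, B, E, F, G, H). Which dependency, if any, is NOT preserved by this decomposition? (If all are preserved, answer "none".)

Check D, F → E: no single fragment contains all of {D, E, F}, and the restricted closure of {D, F} across the fragments never reaches {E}.
A → H is preserved.
F → B, G is preserved.
H → F is preserved.
F, H → B, E is preserved.

D, F → E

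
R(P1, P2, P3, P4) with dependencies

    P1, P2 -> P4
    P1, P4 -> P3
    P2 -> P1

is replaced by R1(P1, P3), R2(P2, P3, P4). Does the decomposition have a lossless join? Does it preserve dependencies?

lossy and not dependency-preserving

Lossless test: (P3)⁺ = {P3}, which is a superkey of neither fragment — lossy.
Dependency preservation: the restricted closure of {P1, P4} across the fragments never reaches {P3}, so P1, P4 → P3 cannot be enforced without a join — not preserved.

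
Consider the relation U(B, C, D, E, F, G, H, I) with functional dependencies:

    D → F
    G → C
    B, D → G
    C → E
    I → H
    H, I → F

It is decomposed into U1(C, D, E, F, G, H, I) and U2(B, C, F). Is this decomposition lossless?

Common attributes: U1 ∩ U2 = {C, F}.
Closure of {C, F}: C → E applies, adding E. So (C, F)⁺ = {C, E, F}.
The closure contains neither all of U1 = {C, D, E, F, G, H, I} nor all of U2 = {B, C, F}, so the common attributes are not a superkey of either fragment. The join is lossy.

No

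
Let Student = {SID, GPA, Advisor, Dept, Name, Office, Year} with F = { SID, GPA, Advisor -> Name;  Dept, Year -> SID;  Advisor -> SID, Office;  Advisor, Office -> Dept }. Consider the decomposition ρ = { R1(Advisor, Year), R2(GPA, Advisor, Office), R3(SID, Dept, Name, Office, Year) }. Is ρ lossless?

Chase test. Columns are SID, GPA, Advisor, Dept, Name, Office, Year; row i has aⱼ where attribute j ∈ Ri, else bᵢⱼ.
Initial tableau (one row per fragment):
  row 1: b11 b12 a3 b14 b15 b16 a7
  row 2: b21 a2 a3 b24 b25 a6 b27
  row 3: a1 b32 b33 a4 a5 a6 a7
Rows 1 and 2 agree on Advisor; apply Advisor→SID, Office and equate their SID, Office entries.
Rows 1 and 2 agree on Advisor, Office; apply Advisor, Office→Dept and equate their Dept entries.
No row becomes fully distinguished — the join is lossy.

No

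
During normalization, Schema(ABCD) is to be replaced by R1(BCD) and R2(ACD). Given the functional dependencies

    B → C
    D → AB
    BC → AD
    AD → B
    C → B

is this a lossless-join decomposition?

Common attributes: R1 ∩ R2 = {CD}.
Closure of {CD}: D → AB applies, adding AB. So (CD)⁺ = {ABCD}.
This closure contains every attribute of R1, so R1 ∩ R2 → R1. The join is lossless.

Yes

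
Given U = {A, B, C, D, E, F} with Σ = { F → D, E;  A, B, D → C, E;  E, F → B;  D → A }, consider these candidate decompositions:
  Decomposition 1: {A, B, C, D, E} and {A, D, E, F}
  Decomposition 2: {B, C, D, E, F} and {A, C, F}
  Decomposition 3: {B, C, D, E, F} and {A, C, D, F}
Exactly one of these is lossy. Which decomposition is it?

Decomposition 1: common = {A, D, E}, closure = {A, D, E} → lossy.
Decomposition 2: common = {C, F}, closure = {A, B, C, D, E, F} → lossless.
Decomposition 3: common = {C, D, F}, closure = {A, B, C, D, E, F} → lossless.

Decomposition 1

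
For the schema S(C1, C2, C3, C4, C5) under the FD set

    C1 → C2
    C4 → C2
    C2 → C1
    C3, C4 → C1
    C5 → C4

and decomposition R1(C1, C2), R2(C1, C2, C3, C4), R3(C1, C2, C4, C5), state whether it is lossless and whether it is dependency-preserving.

lossy but dependency-preserving

Lossless test (chase): applying each FD to every pair of rows produces no changes in the tableau, so no row becomes fully distinguished — the join is lossy.
Dependency preservation: every FD's attributes lie within a single fragment, so each can be enforced locally — preserved.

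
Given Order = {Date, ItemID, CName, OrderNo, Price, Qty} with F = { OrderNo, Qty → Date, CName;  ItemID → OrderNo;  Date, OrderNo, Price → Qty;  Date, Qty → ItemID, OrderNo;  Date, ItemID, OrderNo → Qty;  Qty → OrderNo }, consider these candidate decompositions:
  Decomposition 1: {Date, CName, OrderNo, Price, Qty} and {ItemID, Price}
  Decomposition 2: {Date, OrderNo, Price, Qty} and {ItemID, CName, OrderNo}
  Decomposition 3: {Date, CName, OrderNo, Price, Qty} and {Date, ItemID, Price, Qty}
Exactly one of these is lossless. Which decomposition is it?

Decomposition 3

Decomposition 1: common = {Price}, closure = {Price} → lossy.
Decomposition 2: common = {OrderNo}, closure = {OrderNo} → lossy.
Decomposition 3: common = {Date, Price, Qty}, closure = {Date, ItemID, CName, OrderNo, Price, Qty} → lossless.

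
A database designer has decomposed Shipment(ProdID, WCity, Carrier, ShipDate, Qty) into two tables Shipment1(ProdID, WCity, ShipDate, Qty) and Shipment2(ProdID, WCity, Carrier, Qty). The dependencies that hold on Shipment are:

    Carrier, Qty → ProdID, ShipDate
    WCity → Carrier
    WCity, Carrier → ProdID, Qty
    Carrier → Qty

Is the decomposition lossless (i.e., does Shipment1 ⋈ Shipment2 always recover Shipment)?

Common attributes: Shipment1 ∩ Shipment2 = {ProdID, WCity, Qty}.
Closure of {ProdID, WCity, Qty}: WCity → Carrier applies, adding Carrier; Carrier, Qty → ProdID, ShipDate applies, adding ShipDate. So (ProdID, WCity, Qty)⁺ = {ProdID, WCity, Carrier, ShipDate, Qty}.
This closure contains every attribute of Shipment1, so Shipment1 ∩ Shipment2 → Shipment1. The join is lossless.

Yes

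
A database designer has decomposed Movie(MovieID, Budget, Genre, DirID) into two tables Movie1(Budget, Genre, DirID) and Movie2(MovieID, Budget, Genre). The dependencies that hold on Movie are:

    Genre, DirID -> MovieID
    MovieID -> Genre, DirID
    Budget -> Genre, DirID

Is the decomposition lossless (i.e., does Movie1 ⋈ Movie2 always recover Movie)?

Yes

Common attributes: Movie1 ∩ Movie2 = {Budget, Genre}.
Closure of {Budget, Genre}: Budget → Genre, DirID applies, adding DirID; Genre, DirID → MovieID applies, adding MovieID. So (Budget, Genre)⁺ = {MovieID, Budget, Genre, DirID}.
This closure contains every attribute of Movie1, so Movie1 ∩ Movie2 → Movie1. The join is lossless.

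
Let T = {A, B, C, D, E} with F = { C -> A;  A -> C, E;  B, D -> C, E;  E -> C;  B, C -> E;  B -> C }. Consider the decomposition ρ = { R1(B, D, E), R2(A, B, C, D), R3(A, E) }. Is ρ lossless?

Yes

Chase test. Columns are A, B, C, D, E; row i has aⱼ where attribute j ∈ Ri, else bᵢⱼ.
Initial tableau (one row per fragment):
  row 1: b11 a2 b13 a4 a5
  row 2: a1 a2 a3 a4 b25
  row 3: a1 b32 b33 b34 a5
Rows 2 and 3 agree on A; apply A→C, E and equate their C, E entries.
Rows 1 and 2 agree on B, D; apply B, D→C, E and equate their C, E entries.
Rows 1 and 2 agree on C; apply C→A and equate their A entries.
Row 1 is now all distinguished symbols — the join is lossless.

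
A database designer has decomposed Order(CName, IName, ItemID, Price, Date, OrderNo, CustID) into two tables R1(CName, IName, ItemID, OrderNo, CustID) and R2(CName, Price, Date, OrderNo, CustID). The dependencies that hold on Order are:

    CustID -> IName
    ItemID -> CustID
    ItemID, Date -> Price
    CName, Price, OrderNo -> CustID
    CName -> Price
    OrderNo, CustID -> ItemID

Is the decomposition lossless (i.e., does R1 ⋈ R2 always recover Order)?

Yes

Common attributes: R1 ∩ R2 = {CName, OrderNo, CustID}.
Closure of {CName, OrderNo, CustID}: CustID → IName applies, adding IName; CName → Price applies, adding Price; OrderNo, CustID → ItemID applies, adding ItemID. So (CName, OrderNo, CustID)⁺ = {CName, IName, ItemID, Price, OrderNo, CustID}.
This closure contains every attribute of R1, so R1 ∩ R2 → R1. The join is lossless.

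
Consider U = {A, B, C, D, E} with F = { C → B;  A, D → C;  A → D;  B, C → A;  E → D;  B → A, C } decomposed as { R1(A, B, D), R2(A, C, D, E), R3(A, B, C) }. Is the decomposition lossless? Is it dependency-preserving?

lossless and dependency-preserving

Lossless test (chase): Rows 2 and 3 agree on C; apply C→B and equate their B entries. Rows 1 and 2 agree on A, D; apply A, D→C and equate their C entries. Rows 1 and 3 agree on A; apply A→D and equate their D entries. Row 2 is now all distinguished symbols — the join is lossless.
Dependency preservation: every FD's attributes lie within a single fragment, so each can be enforced locally — preserved.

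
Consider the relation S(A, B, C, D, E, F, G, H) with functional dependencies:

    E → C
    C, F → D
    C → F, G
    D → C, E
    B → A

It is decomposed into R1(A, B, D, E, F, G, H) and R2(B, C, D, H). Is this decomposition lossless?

Yes

Common attributes: R1 ∩ R2 = {B, D, H}.
Closure of {B, D, H}: D → C, E applies, adding C, E; B → A applies, adding A; C → F, G applies, adding F, G. So (B, D, H)⁺ = {A, B, C, D, E, F, G, H}.
This closure contains every attribute of R1, so R1 ∩ R2 → R1. The join is lossless.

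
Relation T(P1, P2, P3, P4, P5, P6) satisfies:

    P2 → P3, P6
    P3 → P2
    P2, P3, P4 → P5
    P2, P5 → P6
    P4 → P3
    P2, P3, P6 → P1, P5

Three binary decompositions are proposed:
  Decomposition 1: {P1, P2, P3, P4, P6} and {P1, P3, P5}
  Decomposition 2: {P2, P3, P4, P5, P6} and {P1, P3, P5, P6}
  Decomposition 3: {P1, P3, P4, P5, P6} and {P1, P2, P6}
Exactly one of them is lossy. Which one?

Decomposition 1: common = {P1, P3}, closure = {P1, P2, P3, P5, P6} → lossless.
Decomposition 2: common = {P3, P5, P6}, closure = {P1, P2, P3, P5, P6} → lossless.
Decomposition 3: common = {P1, P6}, closure = {P1, P6} → lossy.

Decomposition 3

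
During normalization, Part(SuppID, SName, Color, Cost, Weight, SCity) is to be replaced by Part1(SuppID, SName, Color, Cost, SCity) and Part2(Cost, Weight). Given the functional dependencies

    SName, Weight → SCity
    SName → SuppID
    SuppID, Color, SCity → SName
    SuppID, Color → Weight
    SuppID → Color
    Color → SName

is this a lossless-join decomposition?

Common attributes: Part1 ∩ Part2 = {Cost}.
No dependency enlarges {Cost}, so (Cost)⁺ = {Cost}.
The closure contains neither all of Part1 = {SuppID, SName, Color, Cost, SCity} nor all of Part2 = {Cost, Weight}, so the common attributes are not a superkey of either fragment. The join is lossy.

No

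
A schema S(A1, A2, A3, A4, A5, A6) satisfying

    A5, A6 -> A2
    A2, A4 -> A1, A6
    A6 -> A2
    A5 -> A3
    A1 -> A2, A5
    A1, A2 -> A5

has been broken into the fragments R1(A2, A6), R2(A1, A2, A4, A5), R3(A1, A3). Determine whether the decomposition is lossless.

Chase test. Columns are A1, A2, A3, A4, A5, A6; row i has aⱼ where attribute j ∈ Ri, else bᵢⱼ.
Initial tableau (one row per fragment):
  row 1: b11 a2 b13 b14 b15 a6
  row 2: a1 a2 b23 a4 a5 b26
  row 3: a1 b32 a3 b34 b35 b36
Rows 2 and 3 agree on A1; apply A1→A2, A5 and equate their A2, A5 entries.
Rows 2 and 3 agree on A5; apply A5→A3 and equate their A3 entries.
No row becomes fully distinguished — the join is lossy.

No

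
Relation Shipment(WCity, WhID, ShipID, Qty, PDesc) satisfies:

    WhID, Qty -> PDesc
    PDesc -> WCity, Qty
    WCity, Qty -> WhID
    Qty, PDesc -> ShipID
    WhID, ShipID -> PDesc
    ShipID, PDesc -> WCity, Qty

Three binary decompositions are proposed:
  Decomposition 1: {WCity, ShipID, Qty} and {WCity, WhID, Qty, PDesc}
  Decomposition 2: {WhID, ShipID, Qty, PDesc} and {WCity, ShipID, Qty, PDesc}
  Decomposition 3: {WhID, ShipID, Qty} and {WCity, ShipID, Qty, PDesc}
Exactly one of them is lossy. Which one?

Decomposition 1: common = {WCity, Qty}, closure = {WCity, WhID, ShipID, Qty, PDesc} → lossless.
Decomposition 2: common = {ShipID, Qty, PDesc}, closure = {WCity, WhID, ShipID, Qty, PDesc} → lossless.
Decomposition 3: common = {ShipID, Qty}, closure = {ShipID, Qty} → lossy.

Decomposition 3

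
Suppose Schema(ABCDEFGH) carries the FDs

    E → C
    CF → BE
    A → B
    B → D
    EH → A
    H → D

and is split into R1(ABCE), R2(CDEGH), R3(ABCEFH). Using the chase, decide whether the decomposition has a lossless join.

No

Chase test. Columns are ABCDEFGH; row i has aⱼ where attribute j ∈ Ri, else bᵢⱼ.
Initial tableau (one row per fragment):
  row 1: a1 a2 a3 b14 a5 b16 b17 b18
  row 2: b21 b22 a3 a4 a5 b26 a7 a8
  row 3: a1 a2 a3 b34 a5 a6 b37 a8
Rows 1 and 3 agree on B; apply B→D and equate their D entries.
Rows 2 and 3 agree on EH; apply EH→A and equate their A entries.
Rows 2 and 3 agree on H; apply H→D and equate their D entries.
Rows 1 and 2 agree on A; apply A→B and equate their B entries.
No row becomes fully distinguished — the join is lossy.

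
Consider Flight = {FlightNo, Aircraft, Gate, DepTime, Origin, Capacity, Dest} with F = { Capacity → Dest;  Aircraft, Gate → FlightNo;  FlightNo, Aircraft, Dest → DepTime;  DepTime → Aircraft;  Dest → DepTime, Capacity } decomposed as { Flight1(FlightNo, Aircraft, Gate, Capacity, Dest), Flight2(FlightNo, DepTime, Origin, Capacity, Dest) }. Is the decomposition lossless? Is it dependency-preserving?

Lossless test: (FlightNo, Capacity, Dest)⁺ = {FlightNo, Aircraft, DepTime, Capacity, Dest}, which is a superkey of neither fragment — lossy.
Dependency preservation: the restricted closure of {DepTime} across the fragments never reaches {Aircraft}, so DepTime → Aircraft cannot be enforced without a join — not preserved.

lossy and not dependency-preserving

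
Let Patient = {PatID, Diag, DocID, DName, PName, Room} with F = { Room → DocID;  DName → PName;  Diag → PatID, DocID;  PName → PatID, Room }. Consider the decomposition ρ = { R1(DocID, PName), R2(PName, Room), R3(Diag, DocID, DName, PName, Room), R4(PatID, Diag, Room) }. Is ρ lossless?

Yes

Chase test. Columns are PatID, Diag, DocID, DName, PName, Room; row i has aⱼ where attribute j ∈ Ri, else bᵢⱼ.
Initial tableau (one row per fragment):
  row 1: b11 b12 a3 b14 a5 b16
  row 2: b21 b22 b23 b24 a5 a6
  row 3: b31 a2 a3 a4 a5 a6
  row 4: a1 a2 b43 b44 b45 a6
Rows 2 and 3 agree on Room; apply Room→DocID and equate their DocID entries.
Rows 2 and 4 agree on Room; apply Room→DocID and equate their DocID entries.
Rows 3 and 4 agree on Diag; apply Diag→PatID, DocID and equate their PatID, DocID entries.
Rows 1 and 2 agree on PName; apply PName→PatID, Room and equate their PatID, Room entries.
Rows 1 and 3 agree on PName; apply PName→PatID, Room and equate their PatID, Room entries.
Row 3 is now all distinguished symbols — the join is lossless.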